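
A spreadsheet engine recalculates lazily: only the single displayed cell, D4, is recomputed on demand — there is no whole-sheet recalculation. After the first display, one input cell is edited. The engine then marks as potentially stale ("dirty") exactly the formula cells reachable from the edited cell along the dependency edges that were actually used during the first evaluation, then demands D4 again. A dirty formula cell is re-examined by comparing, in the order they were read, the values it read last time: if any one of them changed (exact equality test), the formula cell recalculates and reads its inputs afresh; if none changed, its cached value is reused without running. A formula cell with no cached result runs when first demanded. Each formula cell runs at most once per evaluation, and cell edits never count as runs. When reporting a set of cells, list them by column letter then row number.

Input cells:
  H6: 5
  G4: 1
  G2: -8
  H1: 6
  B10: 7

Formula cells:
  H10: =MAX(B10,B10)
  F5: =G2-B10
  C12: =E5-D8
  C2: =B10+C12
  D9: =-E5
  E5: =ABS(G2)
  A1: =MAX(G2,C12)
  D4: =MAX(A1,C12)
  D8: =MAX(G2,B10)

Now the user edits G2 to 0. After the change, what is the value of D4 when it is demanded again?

New value of D4: 0.

First evaluation (everything demanded from the output):
  D8 = MAX(-8, 7) = 7
  E5 = ABS(-8) = 8
  C12 = 8 - 7 = 1
  A1 = MAX(-8, 1) = 1
  D4 = MAX(1, 1) = 1

Propagation after the edit:
  D8: runs — G2 -8->0; result 7 (same value as before).
  E5: runs — G2 -8->0; result 0.
  C12: runs — E5 8->0; result -7.
  A1: runs — G2 -8->0; C12 1->-7; result 0.
  D4: runs — A1 1->0; C12 1->-7; result 0.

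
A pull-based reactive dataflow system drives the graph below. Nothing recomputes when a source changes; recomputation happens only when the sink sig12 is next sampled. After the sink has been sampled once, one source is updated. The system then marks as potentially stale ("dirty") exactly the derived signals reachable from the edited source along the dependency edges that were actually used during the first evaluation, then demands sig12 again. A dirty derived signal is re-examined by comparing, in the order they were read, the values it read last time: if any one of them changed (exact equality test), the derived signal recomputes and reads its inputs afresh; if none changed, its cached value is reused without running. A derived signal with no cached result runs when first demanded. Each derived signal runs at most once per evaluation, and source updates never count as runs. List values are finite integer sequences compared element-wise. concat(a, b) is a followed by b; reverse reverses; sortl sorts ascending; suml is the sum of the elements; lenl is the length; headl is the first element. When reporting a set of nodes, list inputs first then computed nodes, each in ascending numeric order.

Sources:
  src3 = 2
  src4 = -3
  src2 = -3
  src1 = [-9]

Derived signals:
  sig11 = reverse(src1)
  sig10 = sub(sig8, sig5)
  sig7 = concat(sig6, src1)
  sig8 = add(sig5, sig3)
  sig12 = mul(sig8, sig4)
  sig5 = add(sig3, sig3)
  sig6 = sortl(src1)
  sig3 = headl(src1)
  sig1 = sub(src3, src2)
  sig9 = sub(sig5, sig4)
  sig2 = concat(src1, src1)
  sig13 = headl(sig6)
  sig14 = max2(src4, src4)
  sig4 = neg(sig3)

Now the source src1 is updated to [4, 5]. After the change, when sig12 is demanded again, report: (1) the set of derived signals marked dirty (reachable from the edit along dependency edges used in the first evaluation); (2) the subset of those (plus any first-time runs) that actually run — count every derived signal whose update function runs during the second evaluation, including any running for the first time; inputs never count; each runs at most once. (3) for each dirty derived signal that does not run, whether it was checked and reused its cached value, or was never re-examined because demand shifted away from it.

First evaluation (everything demanded from the output):
  sig3 = headl([-9]) = -9
  sig4 = neg(-9) = 9
  sig5 = add(-9, -9) = -18
  sig8 = add(-18, -9) = -27
  sig12 = mul(-27, 9) = -243

Propagation after the edit:
  sig3: runs — src1 [-9]->[4, 5]; result 4.
  sig4: runs — sig3 -9->4; result -4.
  sig5: runs — sig3 -9->4; sig3 -9->4; result 8.
  sig8: runs — sig5 -18->8; sig3 -9->4; result 12.
  sig12: runs — sig8 -27->12; sig4 9->-4; result -48.

Marked dirty: sig3, sig4, sig5, sig8, sig12.
Derived signals that run: sig3, sig4, sig5, sig8, sig12 — 5 in total.
Every dirty derived signal ran.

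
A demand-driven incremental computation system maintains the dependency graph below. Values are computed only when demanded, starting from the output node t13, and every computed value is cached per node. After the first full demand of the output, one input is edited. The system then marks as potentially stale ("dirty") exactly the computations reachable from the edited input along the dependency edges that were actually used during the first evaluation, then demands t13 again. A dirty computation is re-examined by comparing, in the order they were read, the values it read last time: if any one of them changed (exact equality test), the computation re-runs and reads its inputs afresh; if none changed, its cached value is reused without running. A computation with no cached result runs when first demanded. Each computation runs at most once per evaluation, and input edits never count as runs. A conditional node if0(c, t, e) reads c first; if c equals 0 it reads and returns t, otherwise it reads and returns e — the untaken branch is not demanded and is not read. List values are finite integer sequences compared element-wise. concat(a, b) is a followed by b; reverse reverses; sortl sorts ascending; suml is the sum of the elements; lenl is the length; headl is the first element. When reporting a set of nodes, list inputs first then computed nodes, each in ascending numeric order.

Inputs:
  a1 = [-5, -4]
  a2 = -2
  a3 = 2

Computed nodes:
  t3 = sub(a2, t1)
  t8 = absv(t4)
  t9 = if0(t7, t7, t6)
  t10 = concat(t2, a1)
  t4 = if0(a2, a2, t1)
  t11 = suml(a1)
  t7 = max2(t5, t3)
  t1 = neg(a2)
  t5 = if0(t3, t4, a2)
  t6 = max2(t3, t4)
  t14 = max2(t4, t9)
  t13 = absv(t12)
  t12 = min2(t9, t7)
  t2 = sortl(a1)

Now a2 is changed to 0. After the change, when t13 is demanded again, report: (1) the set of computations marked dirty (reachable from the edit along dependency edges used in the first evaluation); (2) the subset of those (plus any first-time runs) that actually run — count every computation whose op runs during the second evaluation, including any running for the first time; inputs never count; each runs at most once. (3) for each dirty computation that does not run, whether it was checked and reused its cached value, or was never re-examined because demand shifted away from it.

First evaluation (everything demanded from the output):
  t1 = neg(-2) = 2
  t3 = sub(-2, 2) = -4
  t4 = if0(a2=-2 -> else branch t1) = 2
  t5 = if0(t3=-4 -> else branch a2) = -2
  t6 = max2(-4, 2) = 2
  t7 = max2(-2, -4) = -2
  t9 = if0(t7=-2 -> else branch t6) = 2
  t12 = min2(2, -2) = -2
  t13 = absv(-2) = 2

Propagation after the edit:
  t1: runs — a2 -2->0; result 0.
  t3: runs — a2 -2->0; t1 2->0; result 0.
  t4: runs — a2 -2->0; t1 2->0; result 0.
  t5: runs — t3 -4->0; a2 -2->0; result 0.
  t6: marked dirty but never re-examined — demand shifted away from it.
  t7: runs — t5 -2->0; t3 -4->0; result 0.
  t9: runs — t7 -2->0; result 0.
  t12: runs — t9 2->0; t7 -2->0; result 0.
  t13: runs — t12 -2->0; result 0.

Key observation: a condition flipped, so demand moved to the other branch — t6 is never re-examined.

Marked dirty: t1, t3, t4, t5, t6, t7, t9, t12, t13.
Computations that run: t1, t3, t4, t5, t7, t9, t12, t13 — 8 in total.
Never re-examined (demand shifted away): t6.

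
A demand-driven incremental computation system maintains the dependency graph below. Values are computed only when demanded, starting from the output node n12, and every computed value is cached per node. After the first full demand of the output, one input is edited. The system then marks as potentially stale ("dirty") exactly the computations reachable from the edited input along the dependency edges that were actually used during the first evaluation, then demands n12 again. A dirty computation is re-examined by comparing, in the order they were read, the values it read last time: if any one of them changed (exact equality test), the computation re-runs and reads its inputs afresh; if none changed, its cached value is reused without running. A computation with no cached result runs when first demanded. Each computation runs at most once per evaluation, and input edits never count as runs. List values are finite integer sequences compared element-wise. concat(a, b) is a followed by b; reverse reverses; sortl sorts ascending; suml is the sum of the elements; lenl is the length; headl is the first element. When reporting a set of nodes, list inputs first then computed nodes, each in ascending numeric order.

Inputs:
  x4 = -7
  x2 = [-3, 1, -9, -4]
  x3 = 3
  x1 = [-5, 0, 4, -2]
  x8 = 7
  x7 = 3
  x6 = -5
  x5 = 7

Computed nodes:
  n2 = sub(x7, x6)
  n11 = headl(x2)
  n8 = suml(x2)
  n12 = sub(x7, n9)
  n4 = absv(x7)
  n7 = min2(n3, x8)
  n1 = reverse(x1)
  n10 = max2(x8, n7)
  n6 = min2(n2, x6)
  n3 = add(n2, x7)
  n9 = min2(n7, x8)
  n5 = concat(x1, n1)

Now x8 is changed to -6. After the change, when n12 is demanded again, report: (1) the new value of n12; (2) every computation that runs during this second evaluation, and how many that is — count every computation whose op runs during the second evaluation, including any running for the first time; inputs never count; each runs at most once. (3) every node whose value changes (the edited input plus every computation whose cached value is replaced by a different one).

First evaluation (everything demanded from the output):
  n2 = sub(3, -5) = 8
  n3 = add(8, 3) = 11
  n7 = min2(11, 7) = 7
  n9 = min2(7, 7) = 7
  n12 = sub(3, 7) = -4

Propagation after the edit:
  n7: runs — x8 7->-6; result -6.
  n9: runs — n7 7->-6; x8 7->-6; result -6.
  n12: runs — n9 7->-6; result 9.

New value of n12: 9.
Computations that run: n7, n9, n12 — 3 in total.
Values that change: x8, n7, n9, n12.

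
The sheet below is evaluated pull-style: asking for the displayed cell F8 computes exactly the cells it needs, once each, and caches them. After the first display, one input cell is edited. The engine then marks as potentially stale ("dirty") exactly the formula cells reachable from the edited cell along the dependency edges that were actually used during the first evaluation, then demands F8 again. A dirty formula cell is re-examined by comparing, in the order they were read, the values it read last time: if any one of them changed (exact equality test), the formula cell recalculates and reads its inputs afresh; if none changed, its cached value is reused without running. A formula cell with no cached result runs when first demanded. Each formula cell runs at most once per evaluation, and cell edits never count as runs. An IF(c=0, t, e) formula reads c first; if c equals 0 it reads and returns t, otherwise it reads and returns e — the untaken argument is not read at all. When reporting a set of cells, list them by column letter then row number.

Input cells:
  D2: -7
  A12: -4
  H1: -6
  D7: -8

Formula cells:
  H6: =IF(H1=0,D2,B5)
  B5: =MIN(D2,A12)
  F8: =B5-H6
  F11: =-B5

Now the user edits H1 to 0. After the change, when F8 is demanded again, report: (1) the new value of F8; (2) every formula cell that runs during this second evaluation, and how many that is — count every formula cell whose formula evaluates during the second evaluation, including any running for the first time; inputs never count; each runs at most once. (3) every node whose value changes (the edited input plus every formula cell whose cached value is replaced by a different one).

Demanding F8 again yields 0.
1 formula cells run: H6.
The nodes whose values change: H1.
Note the absorption at H6: it re-runs yet its value is the same, leaving the output's value untouched.

First demand of the output computes:
  B5 = MIN(-7, -4) = -7
  H6 = IF(H1=0: H1=-6 -> else branch B5) = -7
  F8 = -7 - -7 = 0

After the edit, cleaning proceeds:
  H6: a read changed (H1 -6->0) — executes, giving -7 — identical to its old value.
  F8: dirty, but its reads are unchanged (B5 unchanged, H6 unchanged); cached 0 stands.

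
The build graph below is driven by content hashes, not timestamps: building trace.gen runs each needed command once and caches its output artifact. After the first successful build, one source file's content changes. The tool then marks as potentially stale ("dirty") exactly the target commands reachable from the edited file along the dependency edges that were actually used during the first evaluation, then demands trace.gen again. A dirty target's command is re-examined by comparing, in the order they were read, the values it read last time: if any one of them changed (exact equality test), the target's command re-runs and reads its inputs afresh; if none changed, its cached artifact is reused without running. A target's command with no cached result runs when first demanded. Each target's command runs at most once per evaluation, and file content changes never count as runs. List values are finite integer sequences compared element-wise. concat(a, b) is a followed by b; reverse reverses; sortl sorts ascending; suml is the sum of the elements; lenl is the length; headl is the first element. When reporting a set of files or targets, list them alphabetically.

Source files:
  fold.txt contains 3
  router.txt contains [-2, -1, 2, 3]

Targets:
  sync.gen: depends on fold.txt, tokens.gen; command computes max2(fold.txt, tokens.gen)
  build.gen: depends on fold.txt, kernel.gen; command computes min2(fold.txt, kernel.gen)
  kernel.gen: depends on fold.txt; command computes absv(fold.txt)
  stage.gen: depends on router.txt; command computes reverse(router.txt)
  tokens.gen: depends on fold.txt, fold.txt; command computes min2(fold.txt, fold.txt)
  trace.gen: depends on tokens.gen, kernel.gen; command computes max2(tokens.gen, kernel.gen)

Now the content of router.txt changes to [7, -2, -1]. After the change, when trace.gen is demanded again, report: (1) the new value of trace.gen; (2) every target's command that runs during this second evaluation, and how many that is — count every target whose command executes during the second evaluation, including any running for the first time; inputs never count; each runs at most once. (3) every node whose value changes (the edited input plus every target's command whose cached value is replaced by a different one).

trace.gen now evaluates to 3.
Run set: none (0 run).
Changed values: router.txt.
The important point: nothing the output needs ever reads router.txt, so the edit is invisible to it.

Initial pass — values computed on the first demand:
  kernel.gen = absv(3) = 3
  tokens.gen = min2(3, 3) = 3
  trace.gen = max2(3, 3) = 3

Second demand — change propagation:
  no demanded computation ever read router.txt, so the edit dirties nothing and nothing runs.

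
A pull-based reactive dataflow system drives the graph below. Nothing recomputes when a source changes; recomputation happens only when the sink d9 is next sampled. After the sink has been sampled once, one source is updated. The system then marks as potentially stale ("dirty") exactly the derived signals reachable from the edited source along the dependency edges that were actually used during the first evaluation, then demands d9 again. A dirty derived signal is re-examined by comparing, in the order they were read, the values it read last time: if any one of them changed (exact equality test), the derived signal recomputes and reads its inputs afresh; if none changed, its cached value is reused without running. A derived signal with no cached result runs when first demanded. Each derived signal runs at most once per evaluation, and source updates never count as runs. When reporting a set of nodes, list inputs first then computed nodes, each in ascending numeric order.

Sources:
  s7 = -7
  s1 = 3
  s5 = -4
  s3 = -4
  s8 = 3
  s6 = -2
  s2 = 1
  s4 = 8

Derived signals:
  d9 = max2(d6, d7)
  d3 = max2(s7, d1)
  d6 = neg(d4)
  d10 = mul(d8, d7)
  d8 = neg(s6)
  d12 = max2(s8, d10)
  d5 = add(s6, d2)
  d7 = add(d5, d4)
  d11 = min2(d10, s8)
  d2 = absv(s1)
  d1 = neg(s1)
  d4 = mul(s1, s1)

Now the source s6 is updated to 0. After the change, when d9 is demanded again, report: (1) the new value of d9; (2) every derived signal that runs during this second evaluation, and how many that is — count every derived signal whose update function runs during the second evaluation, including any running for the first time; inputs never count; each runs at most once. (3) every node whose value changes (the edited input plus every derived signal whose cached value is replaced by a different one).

New value of d9: 12.
Derived signals that run: d5, d7, d9 — 3 in total.
Values that change: s6, d5, d7, d9.

First evaluation (everything demanded from the output):
  d2 = absv(3) = 3
  d4 = mul(3, 3) = 9
  d5 = add(-2, 3) = 1
  d6 = neg(9) = -9
  d7 = add(1, 9) = 10
  d9 = max2(-9, 10) = 10

Propagation after the edit:
  d5: runs — s6 -2->0; result 3.
  d7: runs — d5 1->3; result 12.
  d9: runs — d7 10->12; result 12.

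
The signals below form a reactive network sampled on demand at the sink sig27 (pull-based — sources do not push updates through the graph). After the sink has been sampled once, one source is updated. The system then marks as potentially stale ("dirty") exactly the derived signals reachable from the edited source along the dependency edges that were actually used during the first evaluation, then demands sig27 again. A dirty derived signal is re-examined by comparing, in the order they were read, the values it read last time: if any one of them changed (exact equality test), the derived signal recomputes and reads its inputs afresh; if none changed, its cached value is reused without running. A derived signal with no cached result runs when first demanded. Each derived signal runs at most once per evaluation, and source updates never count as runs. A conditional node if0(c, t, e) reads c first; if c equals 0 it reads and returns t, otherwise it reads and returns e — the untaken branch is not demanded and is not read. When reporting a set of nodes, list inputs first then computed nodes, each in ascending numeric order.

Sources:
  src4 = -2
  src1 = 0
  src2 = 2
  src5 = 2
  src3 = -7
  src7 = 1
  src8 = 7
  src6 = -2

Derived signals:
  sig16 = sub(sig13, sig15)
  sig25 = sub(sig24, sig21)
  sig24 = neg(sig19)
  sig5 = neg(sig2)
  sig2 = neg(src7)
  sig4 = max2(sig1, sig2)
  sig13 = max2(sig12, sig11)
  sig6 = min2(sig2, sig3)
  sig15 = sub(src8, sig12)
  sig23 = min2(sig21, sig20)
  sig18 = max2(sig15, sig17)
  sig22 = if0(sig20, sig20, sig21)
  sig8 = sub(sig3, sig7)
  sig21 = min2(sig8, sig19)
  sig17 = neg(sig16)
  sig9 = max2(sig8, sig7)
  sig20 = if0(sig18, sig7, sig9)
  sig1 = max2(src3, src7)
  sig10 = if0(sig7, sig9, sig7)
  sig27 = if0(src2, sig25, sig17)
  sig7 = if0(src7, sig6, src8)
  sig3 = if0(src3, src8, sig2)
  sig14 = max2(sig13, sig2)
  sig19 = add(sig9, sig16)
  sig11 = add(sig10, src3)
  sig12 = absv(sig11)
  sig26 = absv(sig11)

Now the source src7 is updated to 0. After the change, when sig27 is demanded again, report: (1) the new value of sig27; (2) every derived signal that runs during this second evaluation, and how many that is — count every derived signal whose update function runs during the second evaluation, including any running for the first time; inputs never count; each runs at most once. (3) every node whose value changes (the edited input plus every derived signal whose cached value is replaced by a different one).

sig27 now evaluates to -7.
Run set: sig2, sig3, sig6, sig7, sig8, sig9, sig10, sig11, sig12, sig13, sig15, sig16, sig17, sig27 (14 run).
Changed values: src7, sig7, sig10, sig11, sig12, sig13, sig15, sig16, sig17, sig27.
The important point: the flipped condition pulls in fresh nodes; sig2, sig3, sig6, sig8, sig9 run for the first time.

Initial pass — values computed on the first demand:
  sig7 = if0(src7=1 -> else branch src8) = 7
  sig10 = if0(sig7=7 -> else branch sig7) = 7
  sig11 = add(7, -7) = 0
  sig12 = absv(0) = 0
  sig13 = max2(0, 0) = 0
  sig15 = sub(7, 0) = 7
  sig16 = sub(0, 7) = -7
  sig17 = neg(-7) = 7
  sig27 = if0(src2=2 -> else branch sig17) = 7

Second demand — change propagation:
  sig2: newly demanded (no cache) — executes and yields 0.
  sig3: newly demanded (no cache) — executes and yields 0.
  sig6: newly demanded (no cache) — executes and yields 0.
  sig7: re-runs because src7 1->0; new result 0.
  sig8: newly demanded (no cache) — executes and yields 0.
  sig9: newly demanded (no cache) — executes and yields 0.
  sig10: re-runs because sig7 7->0; sig7 7->0; new result 0.
  sig11: re-runs because sig10 7->0; new result -7.
  sig12: re-runs because sig11 0->-7; new result 7.
  sig13: re-runs because sig12 0->7; sig11 0->-7; new result 7.
  sig15: re-runs because sig12 0->7; new result 0.
  sig16: re-runs because sig13 0->7; sig15 7->0; new result 7.
  sig17: re-runs because sig16 -7->7; new result -7.
  sig27: re-runs because sig17 7->-7; new result -7.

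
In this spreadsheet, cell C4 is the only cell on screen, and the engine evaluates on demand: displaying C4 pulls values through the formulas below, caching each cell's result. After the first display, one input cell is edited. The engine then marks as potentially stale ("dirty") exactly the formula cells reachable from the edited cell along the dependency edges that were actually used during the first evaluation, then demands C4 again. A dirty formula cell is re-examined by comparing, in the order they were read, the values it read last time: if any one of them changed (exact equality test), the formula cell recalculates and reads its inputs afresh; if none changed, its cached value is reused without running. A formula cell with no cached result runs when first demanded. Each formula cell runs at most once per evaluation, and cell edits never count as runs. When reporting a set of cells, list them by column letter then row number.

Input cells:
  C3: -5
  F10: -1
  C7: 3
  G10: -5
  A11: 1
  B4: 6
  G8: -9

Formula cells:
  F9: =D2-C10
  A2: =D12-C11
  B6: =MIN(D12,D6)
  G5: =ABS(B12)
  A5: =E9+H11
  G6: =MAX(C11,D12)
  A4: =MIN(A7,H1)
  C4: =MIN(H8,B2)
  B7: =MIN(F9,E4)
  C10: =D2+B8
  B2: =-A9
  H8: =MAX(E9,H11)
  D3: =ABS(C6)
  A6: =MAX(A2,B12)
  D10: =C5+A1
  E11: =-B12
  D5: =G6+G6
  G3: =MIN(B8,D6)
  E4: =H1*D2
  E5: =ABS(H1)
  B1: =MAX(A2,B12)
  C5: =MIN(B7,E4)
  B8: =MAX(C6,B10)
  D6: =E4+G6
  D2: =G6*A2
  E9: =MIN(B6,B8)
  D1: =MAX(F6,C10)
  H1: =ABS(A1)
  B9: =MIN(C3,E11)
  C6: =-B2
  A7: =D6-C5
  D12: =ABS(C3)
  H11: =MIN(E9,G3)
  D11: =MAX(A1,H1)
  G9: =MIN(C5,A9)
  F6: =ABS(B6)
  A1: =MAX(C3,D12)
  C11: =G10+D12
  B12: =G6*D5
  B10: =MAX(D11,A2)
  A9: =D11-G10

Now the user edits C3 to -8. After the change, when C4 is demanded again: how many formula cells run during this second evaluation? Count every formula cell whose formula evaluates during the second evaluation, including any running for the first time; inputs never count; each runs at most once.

Run set: A1, A2, A9, B2, B6, B8, B10, C4, C6, C11, D2, D6, D11, D12, E4, E9, G3, G6, H1, H8, H11 (21 run).

Initial pass — values computed on the first demand:
  D12 = ABS(-5) = 5
  A1 = MAX(-5, 5) = 5
  C11 = -5 + 5 = 0
  A2 = 5 - 0 = 5
  G6 = MAX(0, 5) = 5
  D2 = 5 * 5 = 25
  H1 = ABS(5) = 5
  D11 = MAX(5, 5) = 5
  A9 = 5 - -5 = 10
  B2 = -(10) = -10
  B10 = MAX(5, 5) = 5
  C6 = -(-10) = 10
  B8 = MAX(10, 5) = 10
  E4 = 5 * 25 = 125
  D6 = 125 + 5 = 130
  B6 = MIN(5, 130) = 5
  E9 = MIN(5, 10) = 5
  G3 = MIN(10, 130) = 10
  H11 = MIN(5, 10) = 5
  H8 = MAX(5, 5) = 5
  C4 = MIN(5, -10) = -10

Second demand — change propagation:
  D12: re-runs because C3 -5->-8; new result 8.
  A1: re-runs because C3 -5->-8; D12 5->8; new result 8.
  C11: re-runs because D12 5->8; new result 3.
  A2: re-runs because D12 5->8; C11 0->3; new result 5 (unchanged).
  G6: re-runs because C11 0->3; D12 5->8; new result 8.
  D2: re-runs because G6 5->8; new result 40.
  H1: re-runs because A1 5->8; new result 8.
  D11: re-runs because A1 5->8; H1 5->8; new result 8.
  A9: re-runs because D11 5->8; new result 13.
  B2: re-runs because A9 10->13; new result -13.
  B10: re-runs because D11 5->8; new result 8.
  C6: re-runs because B2 -10->-13; new result 13.
  B8: re-runs because C6 10->13; B10 5->8; new result 13.
  E4: re-runs because H1 5->8; D2 25->40; new result 320.
  D6: re-runs because E4 125->320; G6 5->8; new result 328.
  B6: re-runs because D12 5->8; D6 130->328; new result 8.
  E9: re-runs because B6 5->8; B8 10->13; new result 8.
  G3: re-runs because B8 10->13; D6 130->328; new result 13.
  H11: re-runs because E9 5->8; G3 10->13; new result 8.
  H8: re-runs because E9 5->8; H11 5->8; new result 8.
  C4: re-runs because H8 5->8; B2 -10->-13; new result -13.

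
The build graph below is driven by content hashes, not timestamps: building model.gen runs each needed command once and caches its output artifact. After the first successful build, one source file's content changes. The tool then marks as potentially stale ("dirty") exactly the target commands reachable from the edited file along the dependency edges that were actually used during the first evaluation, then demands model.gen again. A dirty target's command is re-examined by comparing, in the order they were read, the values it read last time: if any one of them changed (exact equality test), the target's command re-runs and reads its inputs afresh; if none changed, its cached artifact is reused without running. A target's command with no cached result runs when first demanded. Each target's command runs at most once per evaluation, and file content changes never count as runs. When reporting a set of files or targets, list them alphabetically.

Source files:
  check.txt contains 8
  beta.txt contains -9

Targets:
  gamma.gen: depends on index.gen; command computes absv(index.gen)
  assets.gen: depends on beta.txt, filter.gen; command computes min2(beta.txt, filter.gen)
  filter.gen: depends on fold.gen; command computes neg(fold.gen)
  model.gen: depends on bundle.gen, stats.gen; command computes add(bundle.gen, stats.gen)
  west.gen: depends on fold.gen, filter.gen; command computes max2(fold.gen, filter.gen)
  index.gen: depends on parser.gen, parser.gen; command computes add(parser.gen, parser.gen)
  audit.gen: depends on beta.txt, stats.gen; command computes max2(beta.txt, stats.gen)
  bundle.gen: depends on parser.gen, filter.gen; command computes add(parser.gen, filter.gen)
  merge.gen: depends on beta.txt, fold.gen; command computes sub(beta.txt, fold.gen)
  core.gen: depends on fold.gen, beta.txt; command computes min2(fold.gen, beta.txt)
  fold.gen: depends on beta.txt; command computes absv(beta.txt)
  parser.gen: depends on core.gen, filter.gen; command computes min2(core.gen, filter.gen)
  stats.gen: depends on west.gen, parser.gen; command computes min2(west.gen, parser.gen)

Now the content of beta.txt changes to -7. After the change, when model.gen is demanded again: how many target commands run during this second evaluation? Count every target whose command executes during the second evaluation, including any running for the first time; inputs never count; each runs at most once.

Run set: bundle.gen, core.gen, filter.gen, fold.gen, model.gen, parser.gen, stats.gen, west.gen (8 run).

Initial pass — values computed on the first demand:
  fold.gen = absv(-9) = 9
  core.gen = min2(9, -9) = -9
  filter.gen = neg(9) = -9
  parser.gen = min2(-9, -9) = -9
  bundle.gen = add(-9, -9) = -18
  west.gen = max2(9, -9) = 9
  stats.gen = min2(9, -9) = -9
  model.gen = add(-18, -9) = -27

Second demand — change propagation:
  fold.gen: re-runs because beta.txt -9->-7; new result 7.
  core.gen: re-runs because fold.gen 9->7; beta.txt -9->-7; new result -7.
  filter.gen: re-runs because fold.gen 9->7; new result -7.
  parser.gen: re-runs because core.gen -9->-7; filter.gen -9->-7; new result -7.
  bundle.gen: re-runs because parser.gen -9->-7; filter.gen -9->-7; new result -14.
  west.gen: re-runs because fold.gen 9->7; filter.gen -9->-7; new result 7.
  stats.gen: re-runs because west.gen 9->7; parser.gen -9->-7; new result -7.
  model.gen: re-runs because bundle.gen -18->-14; stats.gen -9->-7; new result -21.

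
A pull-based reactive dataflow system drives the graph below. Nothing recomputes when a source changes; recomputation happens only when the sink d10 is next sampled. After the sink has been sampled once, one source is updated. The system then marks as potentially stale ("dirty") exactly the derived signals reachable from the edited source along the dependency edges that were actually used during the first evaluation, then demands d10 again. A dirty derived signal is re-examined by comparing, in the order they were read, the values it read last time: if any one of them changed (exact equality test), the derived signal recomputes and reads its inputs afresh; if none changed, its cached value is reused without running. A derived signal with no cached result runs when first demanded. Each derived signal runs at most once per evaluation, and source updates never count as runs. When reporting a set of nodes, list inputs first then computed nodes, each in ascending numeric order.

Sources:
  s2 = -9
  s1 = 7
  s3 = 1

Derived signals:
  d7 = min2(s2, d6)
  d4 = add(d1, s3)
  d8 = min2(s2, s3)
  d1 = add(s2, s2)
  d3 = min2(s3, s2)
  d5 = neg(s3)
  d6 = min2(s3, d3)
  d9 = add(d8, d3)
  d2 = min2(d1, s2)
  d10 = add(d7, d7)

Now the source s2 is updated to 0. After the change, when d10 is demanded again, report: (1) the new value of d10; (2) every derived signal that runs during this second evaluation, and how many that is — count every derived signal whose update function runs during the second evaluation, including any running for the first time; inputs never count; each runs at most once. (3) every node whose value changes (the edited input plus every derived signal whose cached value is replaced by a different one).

New value of d10: 0.
Derived signals that run: d3, d6, d7, d10 — 4 in total.
Values that change: s2, d3, d6, d7, d10.

First evaluation (everything demanded from the output):
  d3 = min2(1, -9) = -9
  d6 = min2(1, -9) = -9
  d7 = min2(-9, -9) = -9
  d10 = add(-9, -9) = -18

Propagation after the edit:
  d3: runs — s2 -9->0; result 0.
  d6: runs — d3 -9->0; result 0.
  d7: runs — s2 -9->0; d6 -9->0; result 0.
  d10: runs — d7 -9->0; d7 -9->0; result 0.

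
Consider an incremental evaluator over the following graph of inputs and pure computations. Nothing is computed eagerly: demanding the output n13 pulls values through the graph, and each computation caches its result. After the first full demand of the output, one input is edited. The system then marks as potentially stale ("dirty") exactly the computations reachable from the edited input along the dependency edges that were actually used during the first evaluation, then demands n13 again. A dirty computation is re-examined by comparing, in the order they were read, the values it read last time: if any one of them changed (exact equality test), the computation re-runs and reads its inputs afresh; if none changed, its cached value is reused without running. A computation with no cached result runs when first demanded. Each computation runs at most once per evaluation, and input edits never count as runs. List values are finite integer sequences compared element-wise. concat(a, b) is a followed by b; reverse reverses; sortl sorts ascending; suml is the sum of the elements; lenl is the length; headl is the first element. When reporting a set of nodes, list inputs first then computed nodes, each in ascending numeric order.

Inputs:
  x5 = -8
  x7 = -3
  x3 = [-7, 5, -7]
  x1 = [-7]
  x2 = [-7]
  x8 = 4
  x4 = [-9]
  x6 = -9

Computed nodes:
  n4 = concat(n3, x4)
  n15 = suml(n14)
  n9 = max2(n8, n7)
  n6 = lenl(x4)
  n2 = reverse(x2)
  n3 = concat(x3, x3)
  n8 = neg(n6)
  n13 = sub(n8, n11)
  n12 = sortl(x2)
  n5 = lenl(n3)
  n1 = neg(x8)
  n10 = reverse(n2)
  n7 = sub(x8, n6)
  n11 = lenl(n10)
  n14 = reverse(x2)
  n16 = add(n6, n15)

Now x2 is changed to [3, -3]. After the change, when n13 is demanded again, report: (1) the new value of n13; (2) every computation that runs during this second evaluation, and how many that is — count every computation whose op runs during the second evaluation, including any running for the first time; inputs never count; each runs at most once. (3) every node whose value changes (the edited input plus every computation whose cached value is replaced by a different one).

Initial pass — values computed on the first demand:
  n2 = reverse([-7]) = [-7]
  n6 = lenl([-9]) = 1
  n8 = neg(1) = -1
  n10 = reverse([-7]) = [-7]
  n11 = lenl([-7]) = 1
  n13 = sub(-1, 1) = -2

Second demand — change propagation:
  n2: re-runs because x2 [-7]->[3, -3]; new result [-3, 3].
  n10: re-runs because n2 [-7]->[-3, 3]; new result [3, -3].
  n11: re-runs because n10 [-7]->[3, -3]; new result 2.
  n13: re-runs because n11 1->2; new result -3.

n13 now evaluates to -3.
Run set: n2, n10, n11, n13 (4 run).
Changed values: x2, n2, n10, n11, n13.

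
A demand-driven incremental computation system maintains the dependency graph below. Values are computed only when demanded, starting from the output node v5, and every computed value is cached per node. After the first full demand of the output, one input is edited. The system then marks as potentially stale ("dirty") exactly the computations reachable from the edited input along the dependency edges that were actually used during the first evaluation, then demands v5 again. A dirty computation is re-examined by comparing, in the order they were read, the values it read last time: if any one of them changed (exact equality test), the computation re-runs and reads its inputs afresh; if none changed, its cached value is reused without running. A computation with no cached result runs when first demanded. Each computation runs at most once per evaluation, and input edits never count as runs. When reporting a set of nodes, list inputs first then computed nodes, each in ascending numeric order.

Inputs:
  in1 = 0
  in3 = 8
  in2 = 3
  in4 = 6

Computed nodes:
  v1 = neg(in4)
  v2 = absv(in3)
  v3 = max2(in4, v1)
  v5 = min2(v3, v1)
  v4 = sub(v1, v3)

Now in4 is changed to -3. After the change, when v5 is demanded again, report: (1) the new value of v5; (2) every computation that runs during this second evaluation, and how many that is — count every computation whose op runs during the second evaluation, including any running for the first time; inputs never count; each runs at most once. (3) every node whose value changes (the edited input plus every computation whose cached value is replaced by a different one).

New value of v5: 3.
Computations that run: v1, v3, v5 — 3 in total.
Values that change: in4, v1, v3, v5.

First evaluation (everything demanded from the output):
  v1 = neg(6) = -6
  v3 = max2(6, -6) = 6
  v5 = min2(6, -6) = -6

Propagation after the edit:
  v1: runs — in4 6->-3; result 3.
  v3: runs — in4 6->-3; v1 -6->3; result 3.
  v5: runs — v3 6->3; v1 -6->3; result 3.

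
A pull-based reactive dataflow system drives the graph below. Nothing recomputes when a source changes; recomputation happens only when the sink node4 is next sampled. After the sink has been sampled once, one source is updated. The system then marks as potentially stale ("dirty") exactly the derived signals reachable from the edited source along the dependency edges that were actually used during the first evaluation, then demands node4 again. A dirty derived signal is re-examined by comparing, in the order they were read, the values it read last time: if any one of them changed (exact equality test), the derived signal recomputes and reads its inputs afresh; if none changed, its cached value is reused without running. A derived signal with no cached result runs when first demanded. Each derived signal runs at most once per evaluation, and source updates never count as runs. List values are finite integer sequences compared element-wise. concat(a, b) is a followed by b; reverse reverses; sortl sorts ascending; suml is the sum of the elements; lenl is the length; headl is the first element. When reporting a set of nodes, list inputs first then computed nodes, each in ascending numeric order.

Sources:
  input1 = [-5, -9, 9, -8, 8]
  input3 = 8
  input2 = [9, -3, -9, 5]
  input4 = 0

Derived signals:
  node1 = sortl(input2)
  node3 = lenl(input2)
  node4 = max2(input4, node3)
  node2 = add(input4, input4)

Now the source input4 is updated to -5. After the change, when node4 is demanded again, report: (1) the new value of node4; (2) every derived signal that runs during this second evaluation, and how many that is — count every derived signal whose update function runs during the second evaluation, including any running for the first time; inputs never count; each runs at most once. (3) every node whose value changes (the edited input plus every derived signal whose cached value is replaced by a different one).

First evaluation (everything demanded from the output):
  node3 = lenl([9, -3, -9, 5]) = 4
  node4 = max2(0, 4) = 4

Propagation after the edit:
  node4: runs — input4 0->-5; result 4 (same value as before).

New value of node4: 4.
Derived signals that run: node4 — 1 in total.
Values that change: input4.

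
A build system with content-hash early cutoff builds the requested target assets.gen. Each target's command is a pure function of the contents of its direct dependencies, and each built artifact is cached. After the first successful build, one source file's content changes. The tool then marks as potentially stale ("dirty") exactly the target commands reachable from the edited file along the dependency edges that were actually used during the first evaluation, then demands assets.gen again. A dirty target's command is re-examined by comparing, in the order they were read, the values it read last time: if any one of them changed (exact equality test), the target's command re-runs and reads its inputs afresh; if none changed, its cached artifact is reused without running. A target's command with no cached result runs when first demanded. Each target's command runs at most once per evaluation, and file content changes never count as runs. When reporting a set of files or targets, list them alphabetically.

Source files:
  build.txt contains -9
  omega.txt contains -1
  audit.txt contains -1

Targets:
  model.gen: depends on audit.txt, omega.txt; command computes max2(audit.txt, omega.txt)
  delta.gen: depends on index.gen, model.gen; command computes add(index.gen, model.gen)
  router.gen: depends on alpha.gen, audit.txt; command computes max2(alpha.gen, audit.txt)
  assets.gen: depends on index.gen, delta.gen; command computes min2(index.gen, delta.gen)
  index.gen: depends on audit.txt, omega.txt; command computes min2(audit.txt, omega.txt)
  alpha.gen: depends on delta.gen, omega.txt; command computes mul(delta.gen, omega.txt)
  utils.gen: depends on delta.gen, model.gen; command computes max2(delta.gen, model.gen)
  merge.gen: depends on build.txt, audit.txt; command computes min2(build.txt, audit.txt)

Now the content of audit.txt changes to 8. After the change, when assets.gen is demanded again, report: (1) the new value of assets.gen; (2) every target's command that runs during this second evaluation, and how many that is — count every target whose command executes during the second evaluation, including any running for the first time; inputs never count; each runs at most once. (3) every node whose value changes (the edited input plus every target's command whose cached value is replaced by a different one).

New value of assets.gen: -1.
Target commands that run: assets.gen, delta.gen, index.gen, model.gen — 4 in total.
Values that change: assets.gen, audit.txt, delta.gen, model.gen.

First evaluation (everything demanded from the output):
  index.gen = min2(-1, -1) = -1
  model.gen = max2(-1, -1) = -1
  delta.gen = add(-1, -1) = -2
  assets.gen = min2(-1, -2) = -2

Propagation after the edit:
  index.gen: runs — audit.txt -1->8; result -1 (same value as before).
  model.gen: runs — audit.txt -1->8; result 8.
  delta.gen: runs — model.gen -1->8; result 7.
  assets.gen: runs — delta.gen -2->7; result -1.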